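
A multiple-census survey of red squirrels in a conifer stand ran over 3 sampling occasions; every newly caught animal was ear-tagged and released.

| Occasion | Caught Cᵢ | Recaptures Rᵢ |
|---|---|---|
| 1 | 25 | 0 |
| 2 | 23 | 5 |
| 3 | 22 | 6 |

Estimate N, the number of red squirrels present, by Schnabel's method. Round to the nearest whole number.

N ≈ 138

Marked at large before each occasion: Mᵢ = Σⱼ<ᵢ (Cⱼ − Rⱼ) → M1=0, M2=25, M3=43
Σ MᵢCᵢ = 0·25 + 25·23 + 43·22 = 0 + 575 + 946 = 1521
Σ Rᵢ = 0 + 5 + 6 = 11
N̂ = 1521 / 11 ≈ 138.3 → 138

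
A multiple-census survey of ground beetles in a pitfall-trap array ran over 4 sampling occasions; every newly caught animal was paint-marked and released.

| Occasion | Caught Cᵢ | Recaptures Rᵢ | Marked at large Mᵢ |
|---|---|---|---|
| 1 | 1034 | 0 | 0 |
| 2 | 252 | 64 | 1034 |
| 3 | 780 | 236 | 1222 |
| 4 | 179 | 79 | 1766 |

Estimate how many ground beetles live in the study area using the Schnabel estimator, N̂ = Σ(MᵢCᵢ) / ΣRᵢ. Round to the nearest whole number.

N ≈ 4037

Σ MᵢCᵢ = 0·1034 + 1034·252 + 1222·780 + 1766·179 = 0 + 260568 + 953160 + 316114 = 1529842
Σ Rᵢ = 0 + 64 + 236 + 79 = 379
N̂ = 1529842 / 379 ≈ 4036.5 → 4037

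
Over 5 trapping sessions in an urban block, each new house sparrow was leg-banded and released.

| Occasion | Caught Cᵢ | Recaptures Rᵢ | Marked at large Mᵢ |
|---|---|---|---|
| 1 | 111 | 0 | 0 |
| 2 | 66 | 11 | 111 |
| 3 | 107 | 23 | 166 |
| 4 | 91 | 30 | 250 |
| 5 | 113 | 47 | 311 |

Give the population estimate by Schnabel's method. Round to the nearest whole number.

Σ MᵢCᵢ = 0·111 + 111·66 + 166·107 + 250·91 + 311·113 = 0 + 7326 + 17762 + 22750 + 35143 = 82981
Σ Rᵢ = 0 + 11 + 23 + 30 + 47 = 111
N̂ = 82981 / 111 ≈ 747.6 → 748

N ≈ 748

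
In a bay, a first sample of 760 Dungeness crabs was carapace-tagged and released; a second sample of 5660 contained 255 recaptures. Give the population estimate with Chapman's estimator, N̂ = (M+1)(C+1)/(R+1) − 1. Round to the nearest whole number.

N̂ = (760+1)(5660+1)/(255+1) − 1 = 761·5661/256 − 1
= 4308021/256 − 1 ≈ 16828.2 − 1 ≈ 16827.2 → 16827

N ≈ 16,827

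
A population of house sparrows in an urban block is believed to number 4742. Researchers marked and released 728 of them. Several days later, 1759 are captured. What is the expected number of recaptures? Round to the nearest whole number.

Expected recaptures E[R] = M·C / N.
E[R] = 728 × 1759 / 4742 = 1280552 / 4742 ≈ 270.0 → 270

expected recaptures ≈ 270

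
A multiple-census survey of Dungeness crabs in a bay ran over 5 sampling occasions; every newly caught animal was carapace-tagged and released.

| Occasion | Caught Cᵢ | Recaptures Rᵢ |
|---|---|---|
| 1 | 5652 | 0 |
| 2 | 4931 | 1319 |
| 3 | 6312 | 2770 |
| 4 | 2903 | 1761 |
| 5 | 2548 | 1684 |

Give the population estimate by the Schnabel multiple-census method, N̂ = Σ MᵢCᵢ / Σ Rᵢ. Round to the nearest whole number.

Marked at large before each occasion: Mᵢ = Σⱼ<ᵢ (Cⱼ − Rⱼ) → M1=0, M2=5652, M3=9264, M4=12806, M5=13948
Σ MᵢCᵢ = 0·5652 + 5652·4931 + 9264·6312 + 12806·2903 + 13948·2548 = 0 + 27870012 + 58474368 + 37175818 + 35539504 = 159059702
Σ Rᵢ = 0 + 1319 + 2770 + 1761 + 1684 = 7534
N̂ = 159059702 / 7534 ≈ 21112.3 → 21112

N ≈ 21,112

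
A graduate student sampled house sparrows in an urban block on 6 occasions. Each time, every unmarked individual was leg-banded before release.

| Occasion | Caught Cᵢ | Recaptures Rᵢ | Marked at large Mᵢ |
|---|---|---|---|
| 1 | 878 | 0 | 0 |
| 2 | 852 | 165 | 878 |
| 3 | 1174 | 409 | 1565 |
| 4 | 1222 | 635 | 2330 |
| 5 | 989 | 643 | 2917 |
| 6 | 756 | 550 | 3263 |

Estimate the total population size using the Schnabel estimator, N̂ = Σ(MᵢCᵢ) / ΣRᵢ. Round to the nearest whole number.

N ≈ 4490

Σ MᵢCᵢ = 0·878 + 878·852 + 1565·1174 + 2330·1222 + 2917·989 + 3263·756 = 0 + 748056 + 1837310 + 2847260 + 2884913 + 2466828 = 10784367
Σ Rᵢ = 0 + 165 + 409 + 635 + 643 + 550 = 2402
N̂ = 10784367 / 2402 ≈ 4489.7 → 4490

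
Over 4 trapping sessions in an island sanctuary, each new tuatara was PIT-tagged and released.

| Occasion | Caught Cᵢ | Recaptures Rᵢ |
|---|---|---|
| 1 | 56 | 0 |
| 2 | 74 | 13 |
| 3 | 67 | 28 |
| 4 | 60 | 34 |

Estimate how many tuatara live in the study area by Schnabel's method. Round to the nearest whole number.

N ≈ 285

Marked at large before each occasion: Mᵢ = Σⱼ<ᵢ (Cⱼ − Rⱼ) → M1=0, M2=56, M3=117, M4=156
Σ MᵢCᵢ = 0·56 + 56·74 + 117·67 + 156·60 = 0 + 4144 + 7839 + 9360 = 21343
Σ Rᵢ = 0 + 13 + 28 + 34 = 75
N̂ = 21343 / 75 ≈ 284.6 → 285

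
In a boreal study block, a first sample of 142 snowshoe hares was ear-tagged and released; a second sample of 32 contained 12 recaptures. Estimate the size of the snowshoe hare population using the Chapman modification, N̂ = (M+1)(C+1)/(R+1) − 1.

N = 362

N̂ = (142+1)(32+1)/(12+1) − 1 = 143·33/13 − 1
= 4719/13 − 1 = 363 − 1 = 362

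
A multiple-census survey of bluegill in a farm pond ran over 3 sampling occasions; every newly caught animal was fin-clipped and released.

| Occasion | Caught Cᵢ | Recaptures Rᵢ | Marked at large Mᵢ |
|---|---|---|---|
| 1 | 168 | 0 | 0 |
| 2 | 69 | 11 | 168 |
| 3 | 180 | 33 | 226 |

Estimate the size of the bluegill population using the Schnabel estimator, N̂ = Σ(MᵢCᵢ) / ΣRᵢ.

N = 1188

Σ MᵢCᵢ = 0·168 + 168·69 + 226·180 = 0 + 11592 + 40680 = 52272
Σ Rᵢ = 0 + 11 + 33 = 44
N̂ = 52272 / 44 = 1188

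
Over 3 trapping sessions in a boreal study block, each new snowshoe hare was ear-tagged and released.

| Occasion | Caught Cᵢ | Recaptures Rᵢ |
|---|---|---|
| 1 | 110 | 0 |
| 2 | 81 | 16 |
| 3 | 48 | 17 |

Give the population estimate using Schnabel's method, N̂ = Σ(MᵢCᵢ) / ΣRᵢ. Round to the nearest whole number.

N ≈ 525

Marked at large before each occasion: Mᵢ = Σⱼ<ᵢ (Cⱼ − Rⱼ) → M1=0, M2=110, M3=175
Σ MᵢCᵢ = 0·110 + 110·81 + 175·48 = 0 + 8910 + 8400 = 17310
Σ Rᵢ = 0 + 16 + 17 = 33
N̂ = 17310 / 33 ≈ 524.5 → 525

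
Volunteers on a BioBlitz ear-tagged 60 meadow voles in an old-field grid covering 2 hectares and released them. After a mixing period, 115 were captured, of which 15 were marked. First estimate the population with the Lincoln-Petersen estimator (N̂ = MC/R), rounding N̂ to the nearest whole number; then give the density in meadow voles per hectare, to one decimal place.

density ≈ 230.0 meadow voles per hectare

N̂ = 60·115/15 = 6900/15 = 460
Density = N̂ / area = 460 / 2 = 230.0 per hectare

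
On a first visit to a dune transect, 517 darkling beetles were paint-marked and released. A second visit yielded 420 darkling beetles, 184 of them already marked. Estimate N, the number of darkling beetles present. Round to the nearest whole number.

N ≈ 1180

Lincoln-Petersen assumes M/N = R/C, so N = M·C / R.
N = (517 × 420) / 184 = 217140 / 184 ≈ 1180.1 → 1180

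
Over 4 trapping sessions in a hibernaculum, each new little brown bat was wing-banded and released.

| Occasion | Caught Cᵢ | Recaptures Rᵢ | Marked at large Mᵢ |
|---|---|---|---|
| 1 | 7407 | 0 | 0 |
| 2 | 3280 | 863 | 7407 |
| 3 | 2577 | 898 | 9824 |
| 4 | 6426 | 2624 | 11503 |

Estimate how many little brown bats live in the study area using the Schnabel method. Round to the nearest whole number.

N ≈ 28,171

Σ MᵢCᵢ = 0·7407 + 7407·3280 + 9824·2577 + 11503·6426 = 0 + 24294960 + 25316448 + 73918278 = 123529686
Σ Rᵢ = 0 + 863 + 898 + 2624 = 4385
N̂ = 123529686 / 4385 ≈ 28171.0 → 28171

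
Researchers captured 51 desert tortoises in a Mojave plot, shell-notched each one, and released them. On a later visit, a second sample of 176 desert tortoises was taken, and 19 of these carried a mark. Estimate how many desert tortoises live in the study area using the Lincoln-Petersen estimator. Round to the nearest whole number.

Lincoln-Petersen assumes M/N = R/C, so N = M·C / R.
N = (51 × 176) / 19 = 8976 / 19 ≈ 472.4 → 472

N ≈ 472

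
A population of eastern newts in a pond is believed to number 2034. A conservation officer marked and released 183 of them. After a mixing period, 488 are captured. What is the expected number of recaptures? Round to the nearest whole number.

expected recaptures ≈ 44

Expected recaptures E[R] = M·C / N.
E[R] = 183 × 488 / 2034 = 89304 / 2034 ≈ 43.9 → 44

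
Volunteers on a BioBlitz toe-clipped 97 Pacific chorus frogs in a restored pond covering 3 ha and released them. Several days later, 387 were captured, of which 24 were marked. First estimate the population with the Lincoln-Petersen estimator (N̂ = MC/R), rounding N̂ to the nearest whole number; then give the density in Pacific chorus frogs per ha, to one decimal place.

N̂ = 97·387/24 = 37539/24 ≈ 1564.1 → 1564
Density = N̂ / area = 1564 / 3 ≈ 521.33 → 521.3 per ha

density ≈ 521.3 Pacific chorus frogs per ha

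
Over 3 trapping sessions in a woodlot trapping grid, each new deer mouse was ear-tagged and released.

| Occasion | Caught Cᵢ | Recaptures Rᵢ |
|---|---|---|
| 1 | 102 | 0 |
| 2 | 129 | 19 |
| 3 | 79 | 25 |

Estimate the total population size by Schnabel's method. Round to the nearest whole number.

Marked at large before each occasion: Mᵢ = Σⱼ<ᵢ (Cⱼ − Rⱼ) → M1=0, M2=102, M3=212
Σ MᵢCᵢ = 0·102 + 102·129 + 212·79 = 0 + 13158 + 16748 = 29906
Σ Rᵢ = 0 + 19 + 25 = 44
N̂ = 29906 / 44 ≈ 679.7 → 680

N ≈ 680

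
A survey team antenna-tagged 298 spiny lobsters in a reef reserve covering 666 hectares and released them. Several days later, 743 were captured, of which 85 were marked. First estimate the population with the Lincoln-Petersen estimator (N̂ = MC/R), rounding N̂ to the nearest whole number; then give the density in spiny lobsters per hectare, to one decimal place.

N̂ = 298·743/85 = 221414/85 ≈ 2604.9 → 2605
Density = N̂ / area = 2605 / 666 ≈ 3.91 → 3.9 per hectare

density ≈ 3.9 spiny lobsters per hectare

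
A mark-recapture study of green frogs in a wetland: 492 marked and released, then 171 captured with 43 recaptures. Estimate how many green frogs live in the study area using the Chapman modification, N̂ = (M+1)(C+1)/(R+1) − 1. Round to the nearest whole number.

N ≈ 1926

N̂ = (492+1)(171+1)/(43+1) − 1 = 493·172/44 − 1
= 84796/44 − 1 ≈ 1927.2 − 1 ≈ 1926.2 → 1926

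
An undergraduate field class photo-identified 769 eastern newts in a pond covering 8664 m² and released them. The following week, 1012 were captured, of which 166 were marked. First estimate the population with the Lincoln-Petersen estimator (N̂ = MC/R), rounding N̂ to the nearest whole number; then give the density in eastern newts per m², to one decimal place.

density ≈ 0.5 eastern newts per m²

N̂ = 769·1012/166 = 778228/166 ≈ 4688.1 → 4688
Density = N̂ / area = 4688 / 8664 ≈ 0.54 → 0.5 per m²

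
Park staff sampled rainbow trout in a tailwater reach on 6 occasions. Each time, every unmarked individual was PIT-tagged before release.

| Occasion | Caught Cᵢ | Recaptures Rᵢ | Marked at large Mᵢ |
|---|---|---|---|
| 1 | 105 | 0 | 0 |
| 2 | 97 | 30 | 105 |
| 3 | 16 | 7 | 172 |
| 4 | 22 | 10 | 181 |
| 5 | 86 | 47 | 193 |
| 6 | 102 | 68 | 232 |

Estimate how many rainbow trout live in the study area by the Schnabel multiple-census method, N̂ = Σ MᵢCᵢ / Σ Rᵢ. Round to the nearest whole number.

N ≈ 353

Σ MᵢCᵢ = 0·105 + 105·97 + 172·16 + 181·22 + 193·86 + 232·102 = 0 + 10185 + 2752 + 3982 + 16598 + 23664 = 57181
Σ Rᵢ = 0 + 30 + 7 + 10 + 47 + 68 = 162
N̂ = 57181 / 162 ≈ 353.0 → 353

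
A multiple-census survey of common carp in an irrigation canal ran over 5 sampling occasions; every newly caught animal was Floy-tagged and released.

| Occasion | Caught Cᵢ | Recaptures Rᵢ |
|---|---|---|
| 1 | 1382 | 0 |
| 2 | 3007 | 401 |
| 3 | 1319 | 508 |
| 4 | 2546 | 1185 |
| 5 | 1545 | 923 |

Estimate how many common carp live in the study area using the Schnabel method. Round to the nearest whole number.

N ≈ 10,325

Marked at large before each occasion: Mᵢ = Σⱼ<ᵢ (Cⱼ − Rⱼ) → M1=0, M2=1382, M3=3988, M4=4799, M5=6160
Σ MᵢCᵢ = 0·1382 + 1382·3007 + 3988·1319 + 4799·2546 + 6160·1545 = 0 + 4155674 + 5260172 + 12218254 + 9517200 = 31151300
Σ Rᵢ = 0 + 401 + 508 + 1185 + 923 = 3017
N̂ = 31151300 / 3017 ≈ 10325.3 → 10325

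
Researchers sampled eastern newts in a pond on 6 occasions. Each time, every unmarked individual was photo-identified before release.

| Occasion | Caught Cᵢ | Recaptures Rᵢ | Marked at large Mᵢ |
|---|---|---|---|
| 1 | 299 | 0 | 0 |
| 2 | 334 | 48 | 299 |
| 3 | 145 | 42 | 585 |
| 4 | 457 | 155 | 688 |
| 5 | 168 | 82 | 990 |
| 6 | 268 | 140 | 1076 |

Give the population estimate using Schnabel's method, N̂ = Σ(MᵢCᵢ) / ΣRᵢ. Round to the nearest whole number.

N ≈ 2042

Σ MᵢCᵢ = 0·299 + 299·334 + 585·145 + 688·457 + 990·168 + 1076·268 = 0 + 99866 + 84825 + 314416 + 166320 + 288368 = 953795
Σ Rᵢ = 0 + 48 + 42 + 155 + 82 + 140 = 467
N̂ = 953795 / 467 ≈ 2042.4 → 2042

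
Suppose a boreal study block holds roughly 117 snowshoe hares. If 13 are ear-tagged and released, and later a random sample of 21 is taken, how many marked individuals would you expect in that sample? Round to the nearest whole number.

expected recaptures ≈ 2

Expected recaptures E[R] = M·C / N.
E[R] = 13 × 21 / 117 = 273 / 117 ≈ 2.3 → 2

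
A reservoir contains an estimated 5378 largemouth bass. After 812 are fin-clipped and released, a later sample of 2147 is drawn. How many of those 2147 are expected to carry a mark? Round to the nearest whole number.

Expected recaptures E[R] = M·C / N.
E[R] = 812 × 2147 / 5378 = 1743364 / 5378 ≈ 324.2 → 324

expected recaptures ≈ 324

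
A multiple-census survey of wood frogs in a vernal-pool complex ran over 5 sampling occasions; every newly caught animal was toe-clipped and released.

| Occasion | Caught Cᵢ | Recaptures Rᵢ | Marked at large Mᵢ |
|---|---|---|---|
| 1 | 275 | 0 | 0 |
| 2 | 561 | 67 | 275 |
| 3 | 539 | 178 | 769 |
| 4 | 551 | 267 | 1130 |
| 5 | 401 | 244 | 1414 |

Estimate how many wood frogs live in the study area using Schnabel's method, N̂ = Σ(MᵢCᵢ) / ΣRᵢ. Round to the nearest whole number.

N ≈ 2326

Σ MᵢCᵢ = 0·275 + 275·561 + 769·539 + 1130·551 + 1414·401 = 0 + 154275 + 414491 + 622630 + 567014 = 1758410
Σ Rᵢ = 0 + 67 + 178 + 267 + 244 = 756
N̂ = 1758410 / 756 ≈ 2325.9 → 2326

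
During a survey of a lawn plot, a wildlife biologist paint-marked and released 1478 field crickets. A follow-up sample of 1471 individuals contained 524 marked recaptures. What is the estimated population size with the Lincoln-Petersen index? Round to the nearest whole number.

N ≈ 4149

The marked fraction in the recapture sample should equal the marked fraction in the population: 524/1471 = 1478/N.
N = (1478 × 1471) / 524 = 2174138 / 524 ≈ 4149.1 → 4149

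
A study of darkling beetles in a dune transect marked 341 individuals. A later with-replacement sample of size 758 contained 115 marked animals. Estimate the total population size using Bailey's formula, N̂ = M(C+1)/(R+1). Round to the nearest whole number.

N̂ = 341·(758+1)/(115+1) = 341·759/116 = 258819/116 ≈ 2231.2 → 2231

N ≈ 2231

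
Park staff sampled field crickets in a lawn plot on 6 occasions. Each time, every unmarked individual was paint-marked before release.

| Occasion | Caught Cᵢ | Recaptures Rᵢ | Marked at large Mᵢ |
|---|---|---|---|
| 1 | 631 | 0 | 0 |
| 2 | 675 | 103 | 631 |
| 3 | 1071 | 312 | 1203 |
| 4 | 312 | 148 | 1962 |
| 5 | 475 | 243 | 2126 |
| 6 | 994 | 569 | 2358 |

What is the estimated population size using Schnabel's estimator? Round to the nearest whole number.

Σ MᵢCᵢ = 0·631 + 631·675 + 1203·1071 + 1962·312 + 2126·475 + 2358·994 = 0 + 425925 + 1288413 + 612144 + 1009850 + 2343852 = 5680184
Σ Rᵢ = 0 + 103 + 312 + 148 + 243 + 569 = 1375
N̂ = 5680184 / 1375 ≈ 4131.0 → 4131

N ≈ 4131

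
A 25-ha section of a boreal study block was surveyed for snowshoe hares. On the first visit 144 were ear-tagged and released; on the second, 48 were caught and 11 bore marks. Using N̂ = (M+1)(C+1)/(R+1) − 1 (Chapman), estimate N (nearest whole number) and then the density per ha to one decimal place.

N̂ = 145·49/12 − 1 = 7105/12 − 1 ≈ 591.1 → 591
Density = N̂ / area = 591 / 25 ≈ 23.64 → 23.6 per ha

density ≈ 23.6 snowshoe hares per ha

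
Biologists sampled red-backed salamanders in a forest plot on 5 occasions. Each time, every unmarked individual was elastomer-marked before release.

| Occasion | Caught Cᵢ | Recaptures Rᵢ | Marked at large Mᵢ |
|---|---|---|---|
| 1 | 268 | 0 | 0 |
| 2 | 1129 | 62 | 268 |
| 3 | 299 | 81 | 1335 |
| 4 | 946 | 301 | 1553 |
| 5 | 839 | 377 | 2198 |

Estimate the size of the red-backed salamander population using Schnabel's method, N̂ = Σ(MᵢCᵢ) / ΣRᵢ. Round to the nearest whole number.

Σ MᵢCᵢ = 0·268 + 268·1129 + 1335·299 + 1553·946 + 2198·839 = 0 + 302572 + 399165 + 1469138 + 1844122 = 4014997
Σ Rᵢ = 0 + 62 + 81 + 301 + 377 = 821
N̂ = 4014997 / 821 ≈ 4890.4 → 4890

N ≈ 4890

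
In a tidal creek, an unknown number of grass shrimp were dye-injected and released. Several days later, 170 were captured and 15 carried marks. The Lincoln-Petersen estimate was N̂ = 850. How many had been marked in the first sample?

M = 75

From N = M·C/R: M = N·R / C = 850·15 / 170 = 12750 / 170 = 75.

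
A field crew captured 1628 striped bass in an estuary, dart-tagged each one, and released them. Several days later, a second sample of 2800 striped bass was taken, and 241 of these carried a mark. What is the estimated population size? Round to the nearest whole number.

If marked individuals mix randomly, R/C ≈ M/N, giving N ≈ M·C/R.
N = (1628 × 2800) / 241 = 4558400 / 241 ≈ 18914.5 → 18915

N ≈ 18,915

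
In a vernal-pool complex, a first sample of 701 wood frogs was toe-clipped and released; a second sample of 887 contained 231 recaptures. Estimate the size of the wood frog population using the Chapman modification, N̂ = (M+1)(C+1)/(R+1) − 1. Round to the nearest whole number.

N̂ = (701+1)(887+1)/(231+1) − 1 = 702·888/232 − 1
= 623376/232 − 1 ≈ 2687.0 − 1 ≈ 2686.0 → 2686

N ≈ 2686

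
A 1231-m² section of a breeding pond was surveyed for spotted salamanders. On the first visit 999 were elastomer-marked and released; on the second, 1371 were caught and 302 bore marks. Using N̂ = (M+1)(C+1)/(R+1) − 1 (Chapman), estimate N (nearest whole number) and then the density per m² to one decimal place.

N̂ = 1000·1372/303 − 1 = 1372000/303 − 1 ≈ 4527.1 → 4527
Density = N̂ / area = 4527 / 1231 ≈ 3.68 → 3.7 per m²

density ≈ 3.7 spotted salamanders per m²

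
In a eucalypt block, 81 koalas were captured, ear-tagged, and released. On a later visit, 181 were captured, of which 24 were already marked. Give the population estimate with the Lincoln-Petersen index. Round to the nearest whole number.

N ≈ 611

N = (81 × 181) / 24 = 14661 / 24 ≈ 610.9 → 611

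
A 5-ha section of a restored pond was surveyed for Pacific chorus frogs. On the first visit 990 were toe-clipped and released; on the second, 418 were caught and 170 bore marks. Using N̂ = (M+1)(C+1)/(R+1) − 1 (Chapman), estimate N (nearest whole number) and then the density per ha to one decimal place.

density ≈ 485.4 Pacific chorus frogs per ha

N̂ = 991·419/171 − 1 = 415229/171 − 1 ≈ 2427.2 → 2427
Density = N̂ / area = 2427 / 5 ≈ 485.40 → 485.4 per ha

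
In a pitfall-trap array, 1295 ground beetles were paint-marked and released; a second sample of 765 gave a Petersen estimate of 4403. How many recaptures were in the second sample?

R = 225

From N = M·C/R: R = M·C / N = 1295·765 / 4403 = 990675 / 4403 = 225.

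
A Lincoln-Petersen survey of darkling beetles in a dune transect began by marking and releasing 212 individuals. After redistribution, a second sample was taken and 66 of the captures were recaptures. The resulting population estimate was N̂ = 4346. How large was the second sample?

C = 1353

From N = M·C/R: C = N·R / M = 4346·66 / 212 = 286836 / 212 = 1353.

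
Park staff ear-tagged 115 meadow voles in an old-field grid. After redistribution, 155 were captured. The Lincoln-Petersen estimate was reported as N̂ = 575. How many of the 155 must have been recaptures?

R = 31

From N = M·C/R: R = M·C / N = 115·155 / 575 = 17825 / 575 = 31.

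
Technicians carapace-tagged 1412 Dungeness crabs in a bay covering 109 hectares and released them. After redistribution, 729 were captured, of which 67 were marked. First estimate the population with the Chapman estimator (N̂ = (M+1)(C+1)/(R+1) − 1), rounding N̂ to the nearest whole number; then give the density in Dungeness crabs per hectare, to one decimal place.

density ≈ 139.2 Dungeness crabs per hectare

N̂ = 1413·730/68 − 1 = 1031490/68 − 1 ≈ 15168.0 → 15168
Density = N̂ / area = 15168 / 109 ≈ 139.16 → 139.2 per hectare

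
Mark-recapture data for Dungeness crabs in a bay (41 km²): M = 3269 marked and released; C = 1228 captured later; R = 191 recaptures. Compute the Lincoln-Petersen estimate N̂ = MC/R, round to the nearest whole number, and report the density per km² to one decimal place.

density ≈ 512.6 Dungeness crabs per km²

N̂ = 3269·1228/191 = 4014332/191 ≈ 21017.4 → 21017
Density = N̂ / area = 21017 / 41 ≈ 512.61 → 512.6 per km²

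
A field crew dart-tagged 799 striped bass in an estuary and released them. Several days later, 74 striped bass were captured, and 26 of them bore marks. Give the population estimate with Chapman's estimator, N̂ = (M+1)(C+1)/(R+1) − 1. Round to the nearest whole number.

N̂ = (799+1)(74+1)/(26+1) − 1 = 800·75/27 − 1
= 60000/27 − 1 ≈ 2222.2 − 1 ≈ 2221.2 → 2221

N ≈ 2221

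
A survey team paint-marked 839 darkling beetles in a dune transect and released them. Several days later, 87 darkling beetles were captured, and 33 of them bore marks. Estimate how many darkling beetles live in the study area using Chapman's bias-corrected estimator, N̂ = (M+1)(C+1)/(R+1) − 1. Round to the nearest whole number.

N ≈ 2173

N̂ = (839+1)(87+1)/(33+1) − 1 = 840·88/34 − 1
= 73920/34 − 1 ≈ 2174.1 − 1 ≈ 2173.1 → 2173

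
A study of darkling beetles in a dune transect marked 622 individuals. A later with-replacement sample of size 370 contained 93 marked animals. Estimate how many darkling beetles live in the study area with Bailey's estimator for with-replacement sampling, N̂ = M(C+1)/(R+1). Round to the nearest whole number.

N̂ = 622·(370+1)/(93+1) = 622·371/94 = 230762/94 ≈ 2454.9 → 2455

N ≈ 2455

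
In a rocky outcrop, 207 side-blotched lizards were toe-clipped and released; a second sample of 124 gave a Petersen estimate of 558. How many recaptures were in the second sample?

R = 46

From N = M·C/R: R = M·C / N = 207·124 / 558 = 25668 / 558 = 46.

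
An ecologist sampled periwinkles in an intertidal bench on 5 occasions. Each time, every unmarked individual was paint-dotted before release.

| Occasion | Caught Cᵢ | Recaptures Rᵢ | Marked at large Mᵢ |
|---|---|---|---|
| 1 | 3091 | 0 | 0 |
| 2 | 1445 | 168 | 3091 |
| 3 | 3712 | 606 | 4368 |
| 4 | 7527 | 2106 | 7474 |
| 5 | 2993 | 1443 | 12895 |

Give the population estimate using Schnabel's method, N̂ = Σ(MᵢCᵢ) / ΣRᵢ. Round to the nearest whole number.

Σ MᵢCᵢ = 0·3091 + 3091·1445 + 4368·3712 + 7474·7527 + 12895·2993 = 0 + 4466495 + 16214016 + 56256798 + 38594735 = 115532044
Σ Rᵢ = 0 + 168 + 606 + 2106 + 1443 = 4323
N̂ = 115532044 / 4323 ≈ 26725.0 → 26725

N ≈ 26,725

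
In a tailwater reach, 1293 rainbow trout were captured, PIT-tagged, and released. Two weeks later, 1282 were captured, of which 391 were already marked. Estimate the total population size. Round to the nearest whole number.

N = (1293 × 1282) / 391 = 1657626 / 391 ≈ 4239.45 → 4239

N ≈ 4239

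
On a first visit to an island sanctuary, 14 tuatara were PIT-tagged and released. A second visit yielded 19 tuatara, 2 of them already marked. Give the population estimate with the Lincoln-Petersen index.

N = 133

N = (14 × 19) / 2 = 266 / 2 = 133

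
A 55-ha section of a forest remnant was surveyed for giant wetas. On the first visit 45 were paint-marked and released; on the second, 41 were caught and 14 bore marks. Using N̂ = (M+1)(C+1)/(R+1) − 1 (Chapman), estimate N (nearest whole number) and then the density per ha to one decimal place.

density ≈ 2.3 giant wetas per ha

N̂ = 46·42/15 − 1 = 1932/15 − 1 ≈ 127.8 → 128
Density = N̂ / area = 128 / 55 ≈ 2.33 → 2.3 per ha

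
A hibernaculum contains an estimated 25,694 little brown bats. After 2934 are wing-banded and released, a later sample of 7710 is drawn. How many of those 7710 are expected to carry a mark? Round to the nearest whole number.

Expected recaptures E[R] = M·C / N.
E[R] = 2934 × 7710 / 25694 = 22621140 / 25694 ≈ 880.4 → 880

expected recaptures ≈ 880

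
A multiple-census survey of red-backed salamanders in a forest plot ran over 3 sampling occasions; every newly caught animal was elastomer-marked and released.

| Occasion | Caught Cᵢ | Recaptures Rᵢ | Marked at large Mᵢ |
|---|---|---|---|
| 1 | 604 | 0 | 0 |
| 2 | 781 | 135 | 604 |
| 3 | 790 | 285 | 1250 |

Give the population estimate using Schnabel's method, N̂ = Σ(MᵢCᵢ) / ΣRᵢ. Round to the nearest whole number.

Σ MᵢCᵢ = 0·604 + 604·781 + 1250·790 = 0 + 471724 + 987500 = 1459224
Σ Rᵢ = 0 + 135 + 285 = 420
N̂ = 1459224 / 420 ≈ 3474.3 → 3474

N ≈ 3474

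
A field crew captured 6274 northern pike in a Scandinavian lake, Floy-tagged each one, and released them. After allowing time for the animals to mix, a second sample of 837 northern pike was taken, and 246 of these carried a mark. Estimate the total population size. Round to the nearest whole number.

If marked individuals mix randomly, R/C ≈ M/N, giving N ≈ M·C/R.
N = (6274 × 837) / 246 = 5251338 / 246 ≈ 21346.9 → 21347

N ≈ 21,347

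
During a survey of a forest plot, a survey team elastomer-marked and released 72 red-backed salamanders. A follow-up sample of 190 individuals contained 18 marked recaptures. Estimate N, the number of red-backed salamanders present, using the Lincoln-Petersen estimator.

N = 760

Lincoln-Petersen assumes M/N = R/C, so N = M·C / R.
N = (72 × 190) / 18 = 13680 / 18 = 760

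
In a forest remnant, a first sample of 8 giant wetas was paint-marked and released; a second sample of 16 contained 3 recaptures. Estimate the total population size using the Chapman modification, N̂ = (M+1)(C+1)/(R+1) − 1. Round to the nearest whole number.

N ≈ 37

N̂ = (8+1)(16+1)/(3+1) − 1 = 9·17/4 − 1
= 153/4 − 1 ≈ 38.2 − 1 ≈ 37.2 → 37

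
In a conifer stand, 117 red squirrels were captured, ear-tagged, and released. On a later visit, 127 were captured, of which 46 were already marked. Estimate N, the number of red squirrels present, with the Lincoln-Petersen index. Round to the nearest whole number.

N = (117 × 127) / 46 = 14859 / 46 ≈ 323.0 → 323

N ≈ 323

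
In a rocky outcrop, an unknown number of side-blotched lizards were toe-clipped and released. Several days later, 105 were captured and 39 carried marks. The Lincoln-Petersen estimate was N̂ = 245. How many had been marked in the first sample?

From N = M·C/R: M = N·R / C = 245·39 / 105 = 9555 / 105 = 91.

M = 91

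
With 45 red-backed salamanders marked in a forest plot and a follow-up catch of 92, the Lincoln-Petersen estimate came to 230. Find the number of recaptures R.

R = 18

From N = M·C/R: R = M·C / N = 45·92 / 230 = 4140 / 230 = 18.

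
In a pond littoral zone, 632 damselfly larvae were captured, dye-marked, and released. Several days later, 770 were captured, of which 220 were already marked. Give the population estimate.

N = 2212

Lincoln-Petersen assumes M/N = R/C, so N = M·C / R.
N = (632 × 770) / 220 = 486640 / 220 = 2212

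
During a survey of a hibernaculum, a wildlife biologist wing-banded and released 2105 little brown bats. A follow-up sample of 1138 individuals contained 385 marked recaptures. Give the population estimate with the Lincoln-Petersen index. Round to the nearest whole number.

N = (2105 × 1138) / 385 = 2395490 / 385 ≈ 6222.1 → 6222

N ≈ 6222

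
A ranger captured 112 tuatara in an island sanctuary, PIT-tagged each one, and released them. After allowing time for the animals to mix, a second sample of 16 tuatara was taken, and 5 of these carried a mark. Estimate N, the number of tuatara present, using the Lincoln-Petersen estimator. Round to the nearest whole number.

N = (112 × 16) / 5 = 1792 / 5 ≈ 358.4 → 358

N ≈ 358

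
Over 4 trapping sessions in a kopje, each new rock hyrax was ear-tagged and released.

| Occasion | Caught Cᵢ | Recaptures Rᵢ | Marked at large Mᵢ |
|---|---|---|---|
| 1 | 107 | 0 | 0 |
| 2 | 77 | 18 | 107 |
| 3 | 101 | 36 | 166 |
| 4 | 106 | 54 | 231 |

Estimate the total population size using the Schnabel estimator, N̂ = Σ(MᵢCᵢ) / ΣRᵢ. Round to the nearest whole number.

Σ MᵢCᵢ = 0·107 + 107·77 + 166·101 + 231·106 = 0 + 8239 + 16766 + 24486 = 49491
Σ Rᵢ = 0 + 18 + 36 + 54 = 108
N̂ = 49491 / 108 ≈ 458.2 → 458

N ≈ 458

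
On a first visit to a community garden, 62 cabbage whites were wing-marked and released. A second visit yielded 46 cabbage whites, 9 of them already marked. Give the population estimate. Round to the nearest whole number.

N = (62 × 46) / 9 = 2852 / 9 ≈ 316.9 → 317

N ≈ 317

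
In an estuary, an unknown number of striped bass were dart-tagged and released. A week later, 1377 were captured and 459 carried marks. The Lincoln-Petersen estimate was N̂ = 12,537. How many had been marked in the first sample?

From N = M·C/R: M = N·R / C = 12537·459 / 1377 = 5754483 / 1377 = 4179.

M = 4179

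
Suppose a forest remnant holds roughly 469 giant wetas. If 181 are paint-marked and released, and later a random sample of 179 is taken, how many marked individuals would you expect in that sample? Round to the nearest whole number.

Expected recaptures E[R] = M·C / N.
E[R] = 181 × 179 / 469 = 32399 / 469 ≈ 69.1 → 69

expected recaptures ≈ 69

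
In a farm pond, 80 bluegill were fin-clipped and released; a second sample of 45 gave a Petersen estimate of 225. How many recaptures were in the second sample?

R = 16

From N = M·C/R: R = M·C / N = 80·45 / 225 = 3600 / 225 = 16.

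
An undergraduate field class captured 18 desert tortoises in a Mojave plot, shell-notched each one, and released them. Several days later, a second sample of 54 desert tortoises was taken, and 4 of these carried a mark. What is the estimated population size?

N = 243

N = (18 × 54) / 4 = 972 / 4 = 243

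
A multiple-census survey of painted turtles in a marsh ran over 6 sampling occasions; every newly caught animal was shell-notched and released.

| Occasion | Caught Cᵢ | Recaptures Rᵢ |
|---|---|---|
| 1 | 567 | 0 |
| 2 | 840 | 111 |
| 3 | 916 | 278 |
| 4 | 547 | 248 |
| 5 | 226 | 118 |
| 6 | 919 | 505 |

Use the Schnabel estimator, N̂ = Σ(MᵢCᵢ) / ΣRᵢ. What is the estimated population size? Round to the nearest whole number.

Marked at large before each occasion: Mᵢ = Σⱼ<ᵢ (Cⱼ − Rⱼ) → M1=0, M2=567, M3=1296, M4=1934, M5=2233, M6=2341
Σ MᵢCᵢ = 0·567 + 567·840 + 1296·916 + 1934·547 + 2233·226 + 2341·919 = 0 + 476280 + 1187136 + 1057898 + 504658 + 2151379 = 5377351
Σ Rᵢ = 0 + 111 + 278 + 248 + 118 + 505 = 1260
N̂ = 5377351 / 1260 ≈ 4267.7 → 4268

N ≈ 4268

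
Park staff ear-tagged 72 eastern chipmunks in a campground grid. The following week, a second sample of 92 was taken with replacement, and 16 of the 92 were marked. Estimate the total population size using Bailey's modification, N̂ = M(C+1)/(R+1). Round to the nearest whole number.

N̂ = 72·(92+1)/(16+1) = 72·93/17 = 6696/17 ≈ 393.9 → 394

N ≈ 394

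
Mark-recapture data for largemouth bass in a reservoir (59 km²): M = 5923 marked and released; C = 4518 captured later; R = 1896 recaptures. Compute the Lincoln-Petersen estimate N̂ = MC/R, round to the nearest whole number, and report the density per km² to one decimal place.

N̂ = 5923·4518/1896 = 26760114/1896 ≈ 14114.0 → 14114
Density = N̂ / area = 14114 / 59 ≈ 239.22 → 239.2 per km²

density ≈ 239.2 largemouth bass per km²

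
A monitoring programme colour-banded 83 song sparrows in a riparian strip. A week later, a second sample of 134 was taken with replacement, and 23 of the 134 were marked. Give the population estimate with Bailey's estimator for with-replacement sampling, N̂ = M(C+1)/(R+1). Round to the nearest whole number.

N̂ = 83·(134+1)/(23+1) = 83·135/24 = 11205/24 ≈ 466.9 → 467

N ≈ 467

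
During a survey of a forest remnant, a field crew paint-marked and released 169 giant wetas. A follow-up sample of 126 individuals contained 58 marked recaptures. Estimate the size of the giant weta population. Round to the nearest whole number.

Lincoln-Petersen assumes M/N = R/C, so N = M·C / R.
N = (169 × 126) / 58 = 21294 / 58 ≈ 367.1 → 367

N ≈ 367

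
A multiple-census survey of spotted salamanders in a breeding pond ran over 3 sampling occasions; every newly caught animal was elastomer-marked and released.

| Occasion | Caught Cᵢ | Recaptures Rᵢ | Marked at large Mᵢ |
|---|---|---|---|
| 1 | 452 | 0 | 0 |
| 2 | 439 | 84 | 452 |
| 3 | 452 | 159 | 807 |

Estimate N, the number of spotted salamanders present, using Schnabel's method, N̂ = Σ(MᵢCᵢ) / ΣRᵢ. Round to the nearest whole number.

Σ MᵢCᵢ = 0·452 + 452·439 + 807·452 = 0 + 198428 + 364764 = 563192
Σ Rᵢ = 0 + 84 + 159 = 243
N̂ = 563192 / 243 ≈ 2317.7 → 2318

N ≈ 2318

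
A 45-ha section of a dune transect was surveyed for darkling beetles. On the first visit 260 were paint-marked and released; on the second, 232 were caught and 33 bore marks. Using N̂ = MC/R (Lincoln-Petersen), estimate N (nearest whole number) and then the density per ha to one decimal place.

N̂ = 260·232/33 = 60320/33 ≈ 1827.9 → 1828
Density = N̂ / area = 1828 / 45 ≈ 40.62 → 40.6 per ha

density ≈ 40.6 darkling beetles per ha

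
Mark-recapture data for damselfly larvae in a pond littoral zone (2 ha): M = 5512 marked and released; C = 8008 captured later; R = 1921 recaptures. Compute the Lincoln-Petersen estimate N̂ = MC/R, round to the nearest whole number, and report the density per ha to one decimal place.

density ≈ 11489.0 damselfly larvae per ha

N̂ = 5512·8008/1921 = 44140096/1921 ≈ 22977.7 → 22978
Density = N̂ / area = 22978 / 2 = 11489.0 per ha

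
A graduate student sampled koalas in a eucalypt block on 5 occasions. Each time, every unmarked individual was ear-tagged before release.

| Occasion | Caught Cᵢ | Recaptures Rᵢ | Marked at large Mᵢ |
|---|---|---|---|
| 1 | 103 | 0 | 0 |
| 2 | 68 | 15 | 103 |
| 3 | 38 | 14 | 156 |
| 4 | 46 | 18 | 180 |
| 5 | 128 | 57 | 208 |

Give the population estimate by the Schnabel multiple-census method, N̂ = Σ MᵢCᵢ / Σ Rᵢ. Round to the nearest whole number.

Σ MᵢCᵢ = 0·103 + 103·68 + 156·38 + 180·46 + 208·128 = 0 + 7004 + 5928 + 8280 + 26624 = 47836
Σ Rᵢ = 0 + 15 + 14 + 18 + 57 = 104
N̂ = 47836 / 104 ≈ 460.0 → 460

N ≈ 460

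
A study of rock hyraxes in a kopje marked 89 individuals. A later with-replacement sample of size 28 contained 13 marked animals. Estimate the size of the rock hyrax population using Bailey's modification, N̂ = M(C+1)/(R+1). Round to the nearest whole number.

N ≈ 184

N̂ = 89·(28+1)/(13+1) = 89·29/14 = 2581/14 ≈ 184.4 → 184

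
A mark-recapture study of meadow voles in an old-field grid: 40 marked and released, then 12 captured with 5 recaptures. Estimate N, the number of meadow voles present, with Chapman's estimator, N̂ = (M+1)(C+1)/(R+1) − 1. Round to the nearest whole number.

N ≈ 88

N̂ = (40+1)(12+1)/(5+1) − 1 = 41·13/6 − 1
= 533/6 − 1 ≈ 88.8 − 1 ≈ 87.8 → 88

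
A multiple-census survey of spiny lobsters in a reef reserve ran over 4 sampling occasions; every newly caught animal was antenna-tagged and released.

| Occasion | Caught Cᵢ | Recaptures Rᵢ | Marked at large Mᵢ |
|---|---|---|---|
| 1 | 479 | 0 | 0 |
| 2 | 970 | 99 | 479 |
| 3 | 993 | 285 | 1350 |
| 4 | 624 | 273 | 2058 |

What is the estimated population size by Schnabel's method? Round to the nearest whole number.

N ≈ 4702

Σ MᵢCᵢ = 0·479 + 479·970 + 1350·993 + 2058·624 = 0 + 464630 + 1340550 + 1284192 = 3089372
Σ Rᵢ = 0 + 99 + 285 + 273 = 657
N̂ = 3089372 / 657 ≈ 4702.2 → 4702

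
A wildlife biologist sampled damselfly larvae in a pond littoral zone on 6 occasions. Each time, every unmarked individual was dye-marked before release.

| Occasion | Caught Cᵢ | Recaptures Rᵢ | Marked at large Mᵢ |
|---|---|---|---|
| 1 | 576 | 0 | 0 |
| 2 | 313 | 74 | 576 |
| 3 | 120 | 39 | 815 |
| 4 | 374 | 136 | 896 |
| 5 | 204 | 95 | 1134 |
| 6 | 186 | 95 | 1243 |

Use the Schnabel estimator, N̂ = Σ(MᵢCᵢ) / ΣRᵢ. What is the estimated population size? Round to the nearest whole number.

Σ MᵢCᵢ = 0·576 + 576·313 + 815·120 + 896·374 + 1134·204 + 1243·186 = 0 + 180288 + 97800 + 335104 + 231336 + 231198 = 1075726
Σ Rᵢ = 0 + 74 + 39 + 136 + 95 + 95 = 439
N̂ = 1075726 / 439 ≈ 2450.4 → 2450

N ≈ 2450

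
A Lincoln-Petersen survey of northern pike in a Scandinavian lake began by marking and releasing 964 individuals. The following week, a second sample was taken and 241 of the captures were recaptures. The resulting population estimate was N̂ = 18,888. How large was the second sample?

C = 4722

From N = M·C/R: C = N·R / M = 18888·241 / 964 = 4552008 / 964 = 4722.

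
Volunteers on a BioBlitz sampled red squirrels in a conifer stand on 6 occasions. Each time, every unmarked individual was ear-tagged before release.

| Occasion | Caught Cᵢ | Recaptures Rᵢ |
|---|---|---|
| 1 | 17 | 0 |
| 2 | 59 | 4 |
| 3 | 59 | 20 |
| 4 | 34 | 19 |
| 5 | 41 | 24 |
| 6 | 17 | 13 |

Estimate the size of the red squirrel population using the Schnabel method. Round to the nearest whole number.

N ≈ 208

Marked at large before each occasion: Mᵢ = Σⱼ<ᵢ (Cⱼ − Rⱼ) → M1=0, M2=17, M3=72, M4=111, M5=126, M6=143
Σ MᵢCᵢ = 0·17 + 17·59 + 72·59 + 111·34 + 126·41 + 143·17 = 0 + 1003 + 4248 + 3774 + 5166 + 2431 = 16622
Σ Rᵢ = 0 + 4 + 20 + 19 + 24 + 13 = 80
N̂ = 16622 / 80 ≈ 207.8 → 208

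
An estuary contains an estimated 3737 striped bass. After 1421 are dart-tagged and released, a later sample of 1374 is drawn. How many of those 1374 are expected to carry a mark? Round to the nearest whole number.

expected recaptures ≈ 522

Expected recaptures E[R] = M·C / N.
E[R] = 1421 × 1374 / 3737 = 1952454 / 3737 ≈ 522.47 → 522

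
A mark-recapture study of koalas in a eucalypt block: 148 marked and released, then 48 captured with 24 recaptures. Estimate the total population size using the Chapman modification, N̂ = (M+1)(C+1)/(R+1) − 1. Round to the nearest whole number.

N ≈ 291

N̂ = (148+1)(48+1)/(24+1) − 1 = 149·49/25 − 1
= 7301/25 − 1 ≈ 292.0 − 1 ≈ 291.0 → 291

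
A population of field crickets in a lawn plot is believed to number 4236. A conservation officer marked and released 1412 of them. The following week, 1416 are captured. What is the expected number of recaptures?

expected recaptures = 472

The marked fraction of the population is 1412/4236, so in a sample of 1416 expect C·(M/N) marked.
E[R] = 1412 × 1416 / 4236 = 1999392 / 4236 = 472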